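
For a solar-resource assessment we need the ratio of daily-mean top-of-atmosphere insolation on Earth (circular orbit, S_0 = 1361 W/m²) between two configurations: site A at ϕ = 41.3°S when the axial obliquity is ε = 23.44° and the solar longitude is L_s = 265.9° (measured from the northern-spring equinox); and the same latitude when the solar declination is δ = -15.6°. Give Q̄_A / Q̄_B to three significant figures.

— Configuration A (ϕ=-41.3°):
Solar declination: sin δ = sin ε · sin L_s = sin 23.44° × sin 265.9° = -0.39677, so δ = -23.376°.
cos h₀ = −tan(-41.3°) tan(-23.376°) = -0.3797, h₀ = 1.9603 rad.
Bracket: h₀ sin ϕ sin δ + cos ϕ cos δ sin h₀ = 1.9603×-0.66000×-0.39677 + 0.75126×0.91792×0.92509 = 0.513340 + 0.637939 = 1.151279.
Q̄ = (S_0/π) × [bracket] = (1361/π) × 1.151279 = 498.76 W/m².
— Configuration B (ϕ=-41.3°):
cos h₀ = −tan(-41.3°) tan(-15.600°) = -0.2453, h₀ = 1.8186 rad.
Bracket: h₀ sin ϕ sin δ + cos ϕ cos δ sin h₀ = 1.8186×-0.66000×-0.26892 + 0.75126×0.96316×0.96945 = 0.322778 + 0.701478 = 1.024256.
Q̄ = (S_0/π) × [bracket] = (1361/π) × 1.024256 = 443.73 W/m².
Ratio Q̄_A / Q̄_B = 498.76 / 443.73 = 1.124.

Q̄_A / Q̄_B ≈ 1.12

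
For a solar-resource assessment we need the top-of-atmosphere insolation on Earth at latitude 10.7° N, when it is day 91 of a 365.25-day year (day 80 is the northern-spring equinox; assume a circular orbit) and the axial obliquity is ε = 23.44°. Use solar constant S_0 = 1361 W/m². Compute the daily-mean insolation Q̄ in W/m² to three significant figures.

Solar longitude: L_s = 360° × (91 − 80)/365.25 = 10.842°.
sin δ = sin 23.44° × sin 10.842° = 0.07482, so δ = +4.291°.
cos h₀ = −tan(+10.7°) tan(+4.291°) = -0.0142, h₀ = 1.5850 rad.
Bracket: h₀ sin ϕ sin δ + cos ϕ cos δ sin h₀ = 1.5850×0.18567×0.07482 + 0.98261×0.99720×0.99990 = 0.022019 + 0.979761 = 1.001780.
Q̄ = (S_0/π) × [bracket] = (1361/π) × 1.001780 = 434.0 W/m².

Q̄ ≈ 434 W/m²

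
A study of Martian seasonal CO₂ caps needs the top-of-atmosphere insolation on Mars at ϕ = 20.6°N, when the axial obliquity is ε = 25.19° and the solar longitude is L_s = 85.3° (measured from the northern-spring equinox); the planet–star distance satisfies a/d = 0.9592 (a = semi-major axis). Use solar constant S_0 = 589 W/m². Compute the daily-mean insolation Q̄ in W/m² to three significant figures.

Solar declination: sin δ = sin ε · sin L_s = sin 25.19° × sin 85.3° = 0.42419, so δ = +25.099°.
cos h₀ = −tan(+20.6°) tan(+25.099°) = -0.1761, h₀ = 1.7478 rad.
Bracket: h₀ sin ϕ sin δ + cos ϕ cos δ sin h₀ = 1.7478×0.35184×0.42419 + 0.93606×0.90557×0.98438 = 0.260854 + 0.834427 = 1.095281.
Inverse-square distance factor (a/d)² = 0.9592² = 0.920065.
Q̄ = (S_0/π) × 0.920065 × [bracket] = (589/π) × 0.920065 × 1.095281 = 188.9 W/m².

Q̄ ≈ 189 W/m²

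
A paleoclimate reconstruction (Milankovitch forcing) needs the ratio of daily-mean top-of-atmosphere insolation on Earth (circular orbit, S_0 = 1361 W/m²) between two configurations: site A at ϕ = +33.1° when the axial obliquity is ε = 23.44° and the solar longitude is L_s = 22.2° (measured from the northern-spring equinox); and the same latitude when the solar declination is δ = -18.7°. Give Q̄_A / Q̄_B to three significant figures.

Q̄_A / Q̄_B ≈ 1.79

— Configuration A (ϕ=+33.1°):
Solar declination: sin δ = sin ε · sin L_s = sin 23.44° × sin 22.2° = 0.15030, so δ = +8.644°.
cos h₀ = −tan(+33.1°) tan(+8.644°) = -0.0991, h₀ = 1.6701 rad.
Bracket: h₀ sin ϕ sin δ + cos ϕ cos δ sin h₀ = 1.6701×0.54610×0.15030 + 0.83772×0.98864×0.99508 = 0.137080 + 0.824129 = 0.961209.
Q̄ = (S_0/π) × [bracket] = (1361/π) × 0.961209 = 416.41 W/m².
— Configuration B (ϕ=+33.1°):
cos h₀ = −tan(+33.1°) tan(-18.700°) = 0.2207, h₀ = 1.3483 rad.
Bracket: h₀ sin ϕ sin δ + cos ϕ cos δ sin h₀ = 1.3483×0.54610×-0.32061 + 0.83772×0.94721×0.97535 = -0.236067 + 0.773937 = 0.537870.
Q̄ = (S_0/π) × [bracket] = (1361/π) × 0.537870 = 233.02 W/m².
Ratio Q̄_A / Q̄_B = 416.41 / 233.02 = 1.787.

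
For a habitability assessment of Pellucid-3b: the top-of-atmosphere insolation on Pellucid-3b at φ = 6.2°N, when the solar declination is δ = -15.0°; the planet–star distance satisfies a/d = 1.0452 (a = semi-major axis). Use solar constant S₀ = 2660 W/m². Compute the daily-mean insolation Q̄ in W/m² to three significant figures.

cos H₀ = −tan(+6.2°) tan(-15.000°) = 0.0291, H₀ = 1.5417 rad.
Bracket: H₀ sin φ sin δ + cos φ cos δ sin H₀ = 1.5417×0.10800×-0.25882 + 0.99415×0.96593×0.99958 = -0.043094 + 0.959876 = 0.916782.
Inverse-square distance factor (a/d)² = 1.0452² = 1.092443.
Q̄ = (S₀/π) × 1.092443 × [bracket] = (2660/π) × 1.092443 × 0.916782 = 848.0 W/m².

Q̄ ≈ 848 W/m²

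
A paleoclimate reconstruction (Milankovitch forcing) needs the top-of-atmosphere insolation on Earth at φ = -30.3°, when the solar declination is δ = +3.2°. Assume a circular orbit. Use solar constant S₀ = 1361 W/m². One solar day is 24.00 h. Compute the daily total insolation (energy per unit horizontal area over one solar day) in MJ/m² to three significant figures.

cos H₀ = −tan(-30.3°) tan(+3.200°) = 0.0327, H₀ = 1.5381 rad.
Bracket: H₀ sin φ sin δ + cos φ cos δ sin H₀ = 1.5381×-0.50453×0.05582 + 0.86340×0.99844×0.99947 = -0.043317 + 0.861596 = 0.818279.
Q̄ = (S₀/π) × [bracket] = (1361/π) × 0.818279 = 354.49 W/m².
Daily total = Q̄ × 24.00 h × 3600 s/h = 354.49 × 24.00 × 3600 / 10⁶ = 30.63 MJ/m².

30.6 MJ/m²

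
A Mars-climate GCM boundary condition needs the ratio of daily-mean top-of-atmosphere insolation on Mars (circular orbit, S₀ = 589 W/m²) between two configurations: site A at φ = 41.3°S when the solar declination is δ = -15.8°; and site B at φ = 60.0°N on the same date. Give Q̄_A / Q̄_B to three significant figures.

— Configuration A (φ=-41.3°):
cos H₀ = −tan(-41.3°) tan(-15.800°) = -0.2486, H₀ = 1.8220 rad.
Bracket: H₀ sin φ sin δ + cos φ cos δ sin H₀ = 1.8220×-0.66000×-0.27228 + 0.75126×0.96222×0.96861 = 0.327422 + 0.700186 = 1.027608.
Q̄ = (S₀/π) × [bracket] = (589/π) × 1.027608 = 192.66 W/m².
— Configuration B (φ=+60.0°):
cos H₀ = −tan(+60.0°) tan(-15.800°) = 0.4901, H₀ = 1.0586 rad.
Bracket: H₀ sin φ sin δ + cos φ cos δ sin H₀ = 1.0586×0.86603×-0.27228 + 0.50000×0.96222×0.87165 = -0.249621 + 0.419360 = 0.169739.
Q̄ = (S₀/π) × [bracket] = (589/π) × 0.169739 = 31.823 W/m².
Ratio Q̄_A / Q̄_B = 192.66 / 31.823 = 6.054.

Q̄_A / Q̄_B ≈ 6.05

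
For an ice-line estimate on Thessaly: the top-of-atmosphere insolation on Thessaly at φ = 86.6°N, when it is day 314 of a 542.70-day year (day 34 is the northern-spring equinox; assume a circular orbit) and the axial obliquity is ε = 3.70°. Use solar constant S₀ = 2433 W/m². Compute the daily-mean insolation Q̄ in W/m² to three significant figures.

Q̄ ≈ 38.4 W/m²

Solar longitude: λ_s = 360° × (314 − 34)/542.70 = 185.738°.
sin δ = sin 3.70° × sin 185.738° = -0.00645, so δ = -0.370°.
cos H₀ = −tan(+86.6°) tan(-0.370°) = 0.1086, H₀ = 1.4620 rad.
Bracket: H₀ sin φ sin δ + cos φ cos δ sin H₀ = 1.4620×0.99824×-0.00645 + 0.05931×0.99998×0.99409 = -0.009413 + 0.058958 = 0.049545.
Q̄ = (S₀/π) × [bracket] = (2433/π) × 0.049545 = 38.37 W/m².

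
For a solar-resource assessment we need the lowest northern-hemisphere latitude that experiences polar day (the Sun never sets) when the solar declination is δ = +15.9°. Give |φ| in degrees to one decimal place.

|φ| = 74.1°

Polar day requires cos H₀ = −tan φ tan δ ≤ −1, i.e. tan φ tan δ ≥ 1.
The boundary is |tan φ| · |tan δ| = 1, so |φ| = 90° − |δ| = 90° − 15.9° = 74.1° in the northern hemisphere.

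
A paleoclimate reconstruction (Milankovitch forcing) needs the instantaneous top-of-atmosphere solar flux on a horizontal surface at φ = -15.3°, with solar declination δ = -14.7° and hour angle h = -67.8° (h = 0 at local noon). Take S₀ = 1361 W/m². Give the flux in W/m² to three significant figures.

571 W/m²

cos θ_z = sin φ sin δ + cos φ cos δ cos h = 0.066960 + 0.352520 = 0.419480.
Flux = S₀ · cos θ_z = 1361 × 0.419480 = 570.9 W/m².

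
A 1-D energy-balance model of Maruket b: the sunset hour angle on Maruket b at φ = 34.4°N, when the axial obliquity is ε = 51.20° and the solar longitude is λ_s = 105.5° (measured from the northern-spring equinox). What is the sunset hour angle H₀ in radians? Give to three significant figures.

Solar declination: sin δ = sin ε · sin λ_s = sin 51.20° × sin 105.5° = 0.75099, so δ = +48.677°.
cos H₀ = −tan φ · tan δ = −tan(+34.4°) × tan(+48.677°) = -0.7788, so H₀ = 2.4635 rad = 141.15°.

H₀ = 2.46 rad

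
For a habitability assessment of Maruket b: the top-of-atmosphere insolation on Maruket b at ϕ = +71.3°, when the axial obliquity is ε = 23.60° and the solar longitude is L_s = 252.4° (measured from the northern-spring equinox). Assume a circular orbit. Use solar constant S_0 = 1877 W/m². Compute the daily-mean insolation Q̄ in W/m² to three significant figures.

Solar declination: sin δ = sin ε · sin L_s = sin 23.60° × sin 252.4° = -0.38161, so δ = -22.433°.
cos h₀ = −tan(+71.3°) tan(-22.433°) = 1.2197 ≥ 1 ⇒ polar night, h₀ = 0 and Q̄ = 0.

Q̄ ≈ 0.00 W/m²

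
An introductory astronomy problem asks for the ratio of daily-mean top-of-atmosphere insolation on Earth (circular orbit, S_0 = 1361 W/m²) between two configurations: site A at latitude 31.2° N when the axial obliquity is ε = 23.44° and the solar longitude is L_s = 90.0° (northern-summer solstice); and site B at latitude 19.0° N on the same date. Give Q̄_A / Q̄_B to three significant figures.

— Configuration A (ϕ=+31.2°):
Solar declination: sin δ = sin ε · sin L_s = sin 23.44° × sin 90.0° = 0.39779, so δ = +23.440°.
cos h₀ = −tan(+31.2°) tan(+23.440°) = -0.2626, h₀ = 1.8365 rad.
Bracket: h₀ sin ϕ sin δ + cos ϕ cos δ sin h₀ = 1.8365×0.51803×0.39779 + 0.85536×0.91748×0.96491 = 0.378442 + 0.757238 = 1.135680.
Q̄ = (S_0/π) × [bracket] = (1361/π) × 1.135680 = 492.00 W/m².
— Configuration B (ϕ=+19.0°):
cos h₀ = −tan(+19.0°) tan(+23.440°) = -0.1493, h₀ = 1.7206 rad.
Bracket: h₀ sin ϕ sin δ + cos ϕ cos δ sin h₀ = 1.7206×0.32557×0.39779 + 0.94552×0.91748×0.98879 = 0.222832 + 0.857771 = 1.080603.
Q̄ = (S_0/π) × [bracket] = (1361/π) × 1.080603 = 468.14 W/m².
Ratio Q̄_A / Q̄_B = 492.00 / 468.14 = 1.051.

Q̄_A / Q̄_B ≈ 1.05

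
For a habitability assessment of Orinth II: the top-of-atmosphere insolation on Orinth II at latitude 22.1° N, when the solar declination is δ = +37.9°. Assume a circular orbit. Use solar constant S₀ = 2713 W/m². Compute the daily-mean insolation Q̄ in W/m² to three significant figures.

Q̄ ≈ 977 W/m²

cos H₀ = −tan(+22.1°) tan(+37.900°) = -0.3161, H₀ = 1.8924 rad.
Bracket: H₀ sin φ sin δ + cos φ cos δ sin H₀ = 1.8924×0.37622×0.61429 + 0.92653×0.78908×0.94872 = 0.437349 + 0.693615 = 1.130964.
Q̄ = (S₀/π) × [bracket] = (2713/π) × 1.130964 = 976.7 W/m².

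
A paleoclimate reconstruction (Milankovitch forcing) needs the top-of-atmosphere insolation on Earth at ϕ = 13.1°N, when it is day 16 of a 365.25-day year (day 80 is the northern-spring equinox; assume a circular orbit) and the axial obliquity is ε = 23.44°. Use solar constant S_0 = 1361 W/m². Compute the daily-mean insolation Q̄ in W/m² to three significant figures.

Q̄ ≈ 341 W/m²

Solar longitude: L_s = 360° × (16 − 80)/365.25 = -63.080°, i.e. -63.080° + 360° = 296.920°.
sin δ = sin 23.44° × sin 296.920° = -0.35468, so δ = -20.774°.
cos h₀ = −tan(+13.1°) tan(-20.774°) = 0.0883, h₀ = 1.4824 rad.
Bracket: h₀ sin ϕ sin δ + cos ϕ cos δ sin h₀ = 1.4824×0.22665×-0.35468 + 0.97398×0.93499×0.99610 = -0.119168 + 0.907110 = 0.787942.
Q̄ = (S_0/π) × [bracket] = (1361/π) × 0.787942 = 341.4 W/m².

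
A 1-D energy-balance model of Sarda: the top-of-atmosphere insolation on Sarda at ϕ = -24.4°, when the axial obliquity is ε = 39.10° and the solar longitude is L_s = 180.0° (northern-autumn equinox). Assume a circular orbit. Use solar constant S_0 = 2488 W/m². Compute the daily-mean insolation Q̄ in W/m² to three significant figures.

Q̄ ≈ 721 W/m²

Solar declination: sin δ = sin ε · sin L_s = sin 39.10° × sin 180.0° = 0.00000, so δ = +0.000°.
cos h₀ = −tan(-24.4°) tan(+0.000°) = 0.0000, h₀ = 1.5708 rad.
Bracket: h₀ sin ϕ sin δ + cos ϕ cos δ sin h₀ = 1.5708×-0.41310×0.00000 + 0.91068×1.00000×1.00000 = -0.000000 + 0.910680 = 0.910680.
Q̄ = (S_0/π) × [bracket] = (2488/π) × 0.910680 = 721.2 W/m².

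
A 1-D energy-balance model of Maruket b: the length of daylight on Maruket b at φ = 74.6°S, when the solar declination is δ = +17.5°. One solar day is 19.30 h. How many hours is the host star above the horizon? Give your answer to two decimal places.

0.00 h

cos H₀ = −tan φ · tan δ = 1.1447 ≥ 1, so the host star never rises (polar night) and H₀ = 0.
Daylight = 2H₀/(2π) × 19.30 h = (0.0000/π) × 19.30 = 0.00 h.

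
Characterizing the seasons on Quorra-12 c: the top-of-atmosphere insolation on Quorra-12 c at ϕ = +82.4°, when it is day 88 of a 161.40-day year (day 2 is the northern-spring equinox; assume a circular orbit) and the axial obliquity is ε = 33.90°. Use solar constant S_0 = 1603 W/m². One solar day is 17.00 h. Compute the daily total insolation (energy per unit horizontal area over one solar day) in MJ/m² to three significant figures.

Solar longitude: L_s = 360° × (88 − 2)/161.40 = 191.822°.
sin δ = sin 33.90° × sin 191.822° = -0.11426, so δ = -6.561°.
cos h₀ = −tan(+82.4°) tan(-6.561°) = 0.8620, h₀ = 0.5316 rad.
Bracket: h₀ sin ϕ sin δ + cos ϕ cos δ sin h₀ = 0.5316×0.99122×-0.11426 + 0.13226×0.99345×0.50691 = -0.060207 + 0.066605 = 0.006398.
Q̄ = (S_0/π) × [bracket] = (1603/π) × 0.006398 = 3.2646 W/m².
Daily total = Q̄ × 17.00 h × 3600 s/h = 3.2646 × 17.00 × 3600 / 10⁶ = 0.1998 MJ/m².

0.200 MJ/m²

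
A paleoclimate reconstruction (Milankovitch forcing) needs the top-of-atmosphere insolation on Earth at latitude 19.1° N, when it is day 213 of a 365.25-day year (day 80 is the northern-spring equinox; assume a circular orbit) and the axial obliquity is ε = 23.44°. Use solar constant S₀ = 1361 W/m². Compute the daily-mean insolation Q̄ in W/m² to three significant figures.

Q̄ ≈ 460 W/m²

Solar longitude: λ_s = 360° × (213 − 80)/365.25 = 131.088°.
sin δ = sin 23.44° × sin 131.088° = 0.29981, so δ = +17.446°.
cos H₀ = −tan(+19.1°) tan(+17.446°) = -0.1088, H₀ = 1.6798 rad.
Bracket: H₀ sin φ sin δ + cos φ cos δ sin H₀ = 1.6798×0.32722×0.29981 + 0.94495×0.95400×0.99406 = 0.164795 + 0.896127 = 1.060922.
Q̄ = (S₀/π) × [bracket] = (1361/π) × 1.060922 = 459.6 W/m².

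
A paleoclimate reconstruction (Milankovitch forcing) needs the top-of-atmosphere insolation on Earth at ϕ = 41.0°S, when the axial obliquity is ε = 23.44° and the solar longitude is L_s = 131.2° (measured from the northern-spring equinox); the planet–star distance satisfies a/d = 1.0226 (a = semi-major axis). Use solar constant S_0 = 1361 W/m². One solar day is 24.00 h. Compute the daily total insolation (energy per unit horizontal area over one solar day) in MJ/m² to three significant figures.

17.2 MJ/m²

Solar declination: sin δ = sin ε · sin L_s = sin 23.44° × sin 131.2° = 0.29930, so δ = +17.416°.
cos h₀ = −tan(-41.0°) tan(+17.416°) = 0.2727, h₀ = 1.2946 rad.
Bracket: h₀ sin ϕ sin δ + cos ϕ cos δ sin h₀ = 1.2946×-0.65606×0.29930 + 0.75471×0.95416×0.96210 = -0.254206 + 0.692822 = 0.438616.
Inverse-square distance factor (a/d)² = 1.0226² = 1.045711.
Q̄ = (S_0/π) × 1.045711 × [bracket] = (1361/π) × 1.045711 × 0.438616 = 198.70 W/m².
Daily total = Q̄ × 24.00 h × 3600 s/h = 198.70 × 24.00 × 3600 / 10⁶ = 17.17 MJ/m².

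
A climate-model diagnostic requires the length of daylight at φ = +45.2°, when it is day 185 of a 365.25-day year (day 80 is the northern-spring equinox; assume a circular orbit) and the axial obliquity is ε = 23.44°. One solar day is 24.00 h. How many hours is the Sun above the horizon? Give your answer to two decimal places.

Solar longitude: λ_s = 360° × (185 − 80)/365.25 = 103.491°.
sin δ = sin 23.44° × sin 103.491° = 0.38681, so δ = +22.756°.
cos H₀ = −tan φ · tan δ = −tan(+45.2°) × tan(+22.756°) = -0.4224, so H₀ = 2.0069 rad = 114.99°.
Daylight = 2H₀/(2π) × 24.00 h = (2.0069/π) × 24.00 = 15.33 h.

15.33 h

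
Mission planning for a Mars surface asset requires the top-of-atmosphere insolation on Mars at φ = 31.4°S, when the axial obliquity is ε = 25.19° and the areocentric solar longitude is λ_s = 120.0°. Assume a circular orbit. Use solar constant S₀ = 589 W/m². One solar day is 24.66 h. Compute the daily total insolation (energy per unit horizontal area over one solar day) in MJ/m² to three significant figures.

sin δ = sin 25.19° × sin 120.0° = 0.36860, so δ = +21.629°.
cos H₀ = −tan(-31.4°) tan(+21.629°) = 0.2420, H₀ = 1.3263 rad.
Bracket: H₀ sin φ sin δ + cos φ cos δ sin H₀ = 1.3263×-0.52101×0.36860 + 0.85355×0.92959×0.97027 = -0.254708 + 0.769862 = 0.515154.
Q̄ = (S₀/π) × [bracket] = (589/π) × 0.515154 = 96.583 W/m².
Daily total = Q̄ × 24.66 h × 3600 s/h = 96.583 × 24.66 × 3600 / 10⁶ = 8.574 MJ/m².

8.57 MJ/m²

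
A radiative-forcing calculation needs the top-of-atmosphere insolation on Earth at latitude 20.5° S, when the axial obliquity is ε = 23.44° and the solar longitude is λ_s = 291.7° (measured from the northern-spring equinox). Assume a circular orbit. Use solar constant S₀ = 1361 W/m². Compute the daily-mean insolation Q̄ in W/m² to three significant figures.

Solar declination: sin δ = sin ε · sin λ_s = sin 23.44° × sin 291.7° = -0.36960, so δ = -21.691°.
cos H₀ = −tan(-20.5°) tan(-21.691°) = -0.1487, H₀ = 1.7201 rad.
Bracket: H₀ sin φ sin δ + cos φ cos δ sin H₀ = 1.7201×-0.35021×-0.36960 + 0.93667×0.92919×0.98888 = 0.222646 + 0.860666 = 1.083312.
Q̄ = (S₀/π) × [bracket] = (1361/π) × 1.083312 = 469.3 W/m².

Q̄ ≈ 469 W/m²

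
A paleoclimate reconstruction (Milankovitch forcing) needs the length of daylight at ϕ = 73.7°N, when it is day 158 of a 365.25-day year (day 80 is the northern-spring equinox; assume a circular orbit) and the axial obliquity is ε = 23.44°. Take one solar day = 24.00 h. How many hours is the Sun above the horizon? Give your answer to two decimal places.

Solar longitude: L_s = 360° × (158 − 80)/365.25 = 76.879°.
sin δ = sin 23.44° × sin 76.879° = 0.38740, so δ = +22.793°.
Sunrise equation: cos h₀ = −tan ϕ · tan δ = -1.4370 ≤ −1, so the Sun never sets (polar day) and h₀ = π.
Daylight = 2h₀/(2π) × 24.00 h = (3.1416/π) × 24.00 = 24.00 h.

24.00 h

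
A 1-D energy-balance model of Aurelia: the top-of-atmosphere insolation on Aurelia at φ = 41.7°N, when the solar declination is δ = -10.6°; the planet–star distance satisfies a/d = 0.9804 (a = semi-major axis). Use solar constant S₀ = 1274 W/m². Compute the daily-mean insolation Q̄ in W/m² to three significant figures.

Q̄ ≈ 215 W/m²

cos H₀ = −tan(+41.7°) tan(-10.600°) = 0.1667, H₀ = 1.4033 rad.
Bracket: H₀ sin φ sin δ + cos φ cos δ sin H₀ = 1.4033×0.66523×-0.18395 + 0.74664×0.98294×0.98600 = -0.171720 + 0.723628 = 0.551908.
Inverse-square distance factor (a/d)² = 0.9804² = 0.961184.
Q̄ = (S₀/π) × 0.961184 × [bracket] = (1274/π) × 0.961184 × 0.551908 = 215.1 W/m².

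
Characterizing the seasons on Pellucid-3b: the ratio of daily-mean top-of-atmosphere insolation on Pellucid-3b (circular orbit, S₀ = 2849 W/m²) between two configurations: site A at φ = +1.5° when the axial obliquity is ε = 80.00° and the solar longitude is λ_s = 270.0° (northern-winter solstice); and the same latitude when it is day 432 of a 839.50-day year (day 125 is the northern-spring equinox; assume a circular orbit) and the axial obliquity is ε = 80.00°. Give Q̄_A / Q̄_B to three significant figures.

— Configuration A (φ=+1.5°):
Solar declination: sin δ = sin ε · sin λ_s = sin 80.00° × sin 270.0° = -0.98481, so δ = -80.000°.
cos H₀ = −tan(+1.5°) tan(-80.000°) = 0.1485, H₀ = 1.4217 rad.
Bracket: H₀ sin φ sin δ + cos φ cos δ sin H₀ = 1.4217×0.02618×-0.98481 + 0.99966×0.17365×0.98891 = -0.036655 + 0.171666 = 0.135011.
Q̄ = (S₀/π) × [bracket] = (2849/π) × 0.135011 = 122.44 W/m².
— Configuration B (φ=+1.5°):
Solar longitude: λ_s = 360° × (432 − 125)/839.50 = 131.650°.
sin δ = sin 80.00° × sin 131.650° = 0.73587, so δ = +47.381°.
cos H₀ = −tan(+1.5°) tan(+47.381°) = -0.0285, H₀ = 1.5993 rad.
Bracket: H₀ sin φ sin δ + cos φ cos δ sin H₀ = 1.5993×0.02618×0.73587 + 0.99966×0.67712×0.99959 = 0.030811 + 0.676612 = 0.707423.
Q̄ = (S₀/π) × [bracket] = (2849/π) × 0.707423 = 641.54 W/m².
Ratio Q̄_A / Q̄_B = 122.44 / 641.54 = 0.1909.

Q̄_A / Q̄_B ≈ 0.191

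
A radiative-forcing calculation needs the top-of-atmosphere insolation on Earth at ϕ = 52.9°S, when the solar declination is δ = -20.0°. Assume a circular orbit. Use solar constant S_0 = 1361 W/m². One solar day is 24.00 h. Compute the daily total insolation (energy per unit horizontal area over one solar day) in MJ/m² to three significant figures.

39.8 MJ/m²

cos h₀ = −tan(-52.9°) tan(-20.000°) = -0.4813, h₀ = 2.0729 rad.
Bracket: h₀ sin ϕ sin δ + cos ϕ cos δ sin h₀ = 2.0729×-0.79758×-0.34202 + 0.60321×0.93969×0.87658 = 0.565463 + 0.496872 = 1.062335.
Q̄ = (S_0/π) × [bracket] = (1361/π) × 1.062335 = 460.22 W/m².
Daily total = Q̄ × 24.00 h × 3600 s/h = 460.22 × 24.00 × 3600 / 10⁶ = 39.76 MJ/m².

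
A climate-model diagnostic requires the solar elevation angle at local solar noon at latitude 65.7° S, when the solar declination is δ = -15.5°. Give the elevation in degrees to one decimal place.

At local noon the hour angle is zero, so the zenith angle equals |ϕ − δ| = |-65.7° − (-15.500°)| = 50.200°.
Elevation = 90° − 50.200° = 39.8°.

39.8°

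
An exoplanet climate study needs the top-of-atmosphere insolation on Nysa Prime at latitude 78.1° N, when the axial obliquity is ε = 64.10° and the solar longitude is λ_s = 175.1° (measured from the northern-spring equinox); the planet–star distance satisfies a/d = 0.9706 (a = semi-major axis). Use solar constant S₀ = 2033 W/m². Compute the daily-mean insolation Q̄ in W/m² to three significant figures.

Solar declination: sin δ = sin ε · sin λ_s = sin 64.10° × sin 175.1° = 0.07684, so δ = +4.407°.
cos H₀ = −tan(+78.1°) tan(+4.407°) = -0.3657, H₀ = 1.9452 rad.
Bracket: H₀ sin φ sin δ + cos φ cos δ sin H₀ = 1.9452×0.97851×0.07684 + 0.20620×0.99704×0.93073 = 0.146257 + 0.191348 = 0.337605.
Inverse-square distance factor (a/d)² = 0.9706² = 0.942064.
Q̄ = (S₀/π) × 0.942064 × [bracket] = (2033/π) × 0.942064 × 0.337605 = 205.8 W/m².

Q̄ ≈ 206 W/m²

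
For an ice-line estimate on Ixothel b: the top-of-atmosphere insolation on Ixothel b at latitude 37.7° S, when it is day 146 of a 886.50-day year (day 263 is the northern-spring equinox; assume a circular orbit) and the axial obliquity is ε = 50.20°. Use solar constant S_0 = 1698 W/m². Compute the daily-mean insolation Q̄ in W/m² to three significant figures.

Q̄ ≈ 698 W/m²

Solar longitude: L_s = 360° × (146 − 263)/886.50 = -47.513°, i.e. -47.513° + 360° = 312.487°.
sin δ = sin 50.20° × sin 312.487° = -0.56655, so δ = -34.510°.
cos h₀ = −tan(-37.7°) tan(-34.510°) = -0.5314, h₀ = 2.1310 rad.
Bracket: h₀ sin ϕ sin δ + cos ϕ cos δ sin h₀ = 2.1310×-0.61153×-0.56655 + 0.79122×0.82403×0.84712 = 0.738311 + 0.552313 = 1.290624.
Q̄ = (S_0/π) × [bracket] = (1698/π) × 1.290624 = 697.6 W/m².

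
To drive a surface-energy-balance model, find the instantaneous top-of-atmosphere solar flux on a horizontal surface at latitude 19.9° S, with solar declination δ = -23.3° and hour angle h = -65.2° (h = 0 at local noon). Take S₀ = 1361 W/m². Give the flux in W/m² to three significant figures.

676 W/m²

cos θ_z = sin φ sin δ + cos φ cos δ cos h = 0.134636 + 0.362241 = 0.496877.
Flux = S₀ · cos θ_z = 1361 × 0.496877 = 676.2 W/m².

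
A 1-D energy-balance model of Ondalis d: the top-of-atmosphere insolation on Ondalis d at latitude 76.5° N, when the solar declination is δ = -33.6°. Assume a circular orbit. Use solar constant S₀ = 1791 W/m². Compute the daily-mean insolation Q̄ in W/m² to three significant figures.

cos H₀ = −tan(+76.5°) tan(-33.600°) = 2.7674 ≥ 1 ⇒ polar night, H₀ = 0 and Q̄ = 0.

Q̄ ≈ 0.00 W/m²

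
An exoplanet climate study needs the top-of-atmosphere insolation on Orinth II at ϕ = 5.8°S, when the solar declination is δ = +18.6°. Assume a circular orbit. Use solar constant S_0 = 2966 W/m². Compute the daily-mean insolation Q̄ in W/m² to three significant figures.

cos h₀ = −tan(-5.8°) tan(+18.600°) = 0.0342, h₀ = 1.5366 rad.
Bracket: h₀ sin ϕ sin δ + cos ϕ cos δ sin h₀ = 1.5366×-0.10106×0.31896 + 0.99488×0.94777×0.99942 = -0.049531 + 0.942371 = 0.892840.
Q̄ = (S_0/π) × [bracket] = (2966/π) × 0.892840 = 842.9 W/m².

Q̄ ≈ 843 W/m²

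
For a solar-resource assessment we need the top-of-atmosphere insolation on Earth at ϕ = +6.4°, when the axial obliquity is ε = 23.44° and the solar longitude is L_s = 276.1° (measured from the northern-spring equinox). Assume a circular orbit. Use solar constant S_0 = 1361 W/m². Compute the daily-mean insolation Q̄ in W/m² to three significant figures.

Q̄ ≈ 366 W/m²

Solar declination: sin δ = sin ε · sin L_s = sin 23.44° × sin 276.1° = -0.39554, so δ = -23.299°.
cos h₀ = −tan(+6.4°) tan(-23.299°) = 0.0483, h₀ = 1.5225 rad.
Bracket: h₀ sin ϕ sin δ + cos ϕ cos δ sin h₀ = 1.5225×0.11147×-0.39554 + 0.99377×0.91845×0.99883 = -0.067128 + 0.911660 = 0.844532.
Q̄ = (S_0/π) × [bracket] = (1361/π) × 0.844532 = 365.9 W/m².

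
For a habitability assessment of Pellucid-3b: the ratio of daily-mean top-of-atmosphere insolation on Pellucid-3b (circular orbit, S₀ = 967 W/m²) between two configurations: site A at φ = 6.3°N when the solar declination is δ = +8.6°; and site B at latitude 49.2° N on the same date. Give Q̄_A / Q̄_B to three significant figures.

Q̄_A / Q̄_B ≈ 1.21

— Configuration A (φ=+6.3°):
cos H₀ = −tan(+6.3°) tan(+8.600°) = -0.0167, H₀ = 1.5875 rad.
Bracket: H₀ sin φ sin δ + cos φ cos δ sin H₀ = 1.5875×0.10973×0.14954 + 0.99396×0.98876×0.99986 = 0.026049 + 0.982650 = 1.008699.
Q̄ = (S₀/π) × [bracket] = (967/π) × 1.008699 = 310.48 W/m².
— Configuration B (φ=+49.2°):
cos H₀ = −tan(+49.2°) tan(+8.600°) = -0.1752, H₀ = 1.7469 rad.
Bracket: H₀ sin φ sin δ + cos φ cos δ sin H₀ = 1.7469×0.75700×0.14954 + 0.65342×0.98876×0.98453 = 0.197752 + 0.636081 = 0.833833.
Q̄ = (S₀/π) × [bracket] = (967/π) × 0.833833 = 256.66 W/m².
Ratio Q̄_A / Q̄_B = 310.48 / 256.66 = 1.210.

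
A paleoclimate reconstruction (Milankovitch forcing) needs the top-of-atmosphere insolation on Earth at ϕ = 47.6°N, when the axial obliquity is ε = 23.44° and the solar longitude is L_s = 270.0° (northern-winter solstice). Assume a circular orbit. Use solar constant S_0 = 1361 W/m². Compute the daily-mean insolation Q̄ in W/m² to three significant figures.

Solar declination: sin δ = sin ε · sin L_s = sin 23.44° × sin 270.0° = -0.39779, so δ = -23.440°.
cos h₀ = −tan(+47.6°) tan(-23.440°) = 0.4748, h₀ = 1.0760 rad.
Bracket: h₀ sin ϕ sin δ + cos ϕ cos δ sin h₀ = 1.0760×0.73846×-0.39779 + 0.67430×0.91748×0.88008 = -0.316077 + 0.544467 = 0.228390.
Q̄ = (S_0/π) × [bracket] = (1361/π) × 0.228390 = 98.94 W/m².

Q̄ ≈ 98.9 W/m²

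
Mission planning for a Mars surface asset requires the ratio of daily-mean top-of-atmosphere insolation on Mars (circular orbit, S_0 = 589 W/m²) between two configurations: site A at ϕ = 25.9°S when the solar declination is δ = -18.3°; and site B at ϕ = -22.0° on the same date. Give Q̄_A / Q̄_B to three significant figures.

Q̄_A / Q̄_B ≈ 1.01

— Configuration A (ϕ=-25.9°):
cos h₀ = −tan(-25.9°) tan(-18.300°) = -0.1606, h₀ = 1.7321 rad.
Bracket: h₀ sin ϕ sin δ + cos ϕ cos δ sin h₀ = 1.7321×-0.43680×-0.31399 + 0.89956×0.94943×0.98702 = 0.237559 + 0.842983 = 1.080542.
Q̄ = (S_0/π) × [bracket] = (589/π) × 1.080542 = 202.58 W/m².
— Configuration B (ϕ=-22.0°):
cos h₀ = −tan(-22.0°) tan(-18.300°) = -0.1336, h₀ = 1.7048 rad.
Bracket: h₀ sin ϕ sin δ + cos ϕ cos δ sin h₀ = 1.7048×-0.37461×-0.31399 + 0.92718×0.94943×0.99103 = 0.200525 + 0.872396 = 1.072921.
Q̄ = (S_0/π) × [bracket] = (589/π) × 1.072921 = 201.16 W/m².
Ratio Q̄_A / Q̄_B = 202.58 / 201.16 = 1.007.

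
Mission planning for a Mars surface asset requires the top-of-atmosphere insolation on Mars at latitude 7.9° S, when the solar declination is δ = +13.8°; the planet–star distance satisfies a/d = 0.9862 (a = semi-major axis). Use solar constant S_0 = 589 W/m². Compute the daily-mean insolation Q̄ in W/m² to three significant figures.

cos h₀ = −tan(-7.9°) tan(+13.800°) = 0.0341, h₀ = 1.5367 rad.
Bracket: h₀ sin ϕ sin δ + cos ϕ cos δ sin h₀ = 1.5367×-0.13744×0.23853 + 0.99051×0.97113×0.99942 = -0.050379 + 0.961356 = 0.910977.
Inverse-square distance factor (a/d)² = 0.9862² = 0.972590.
Q̄ = (S_0/π) × 0.972590 × [bracket] = (589/π) × 0.972590 × 0.910977 = 166.1 W/m².

Q̄ ≈ 166 W/m²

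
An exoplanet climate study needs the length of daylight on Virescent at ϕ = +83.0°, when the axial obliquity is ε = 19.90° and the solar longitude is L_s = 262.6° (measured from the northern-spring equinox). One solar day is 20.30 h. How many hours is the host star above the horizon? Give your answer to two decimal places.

Solar declination: sin δ = sin ε · sin L_s = sin 19.90° × sin 262.6° = -0.33754, so δ = -19.727°.
cos h₀ = −tan ϕ · tan δ = 2.9205 ≥ 1, so the host star never rises (polar night) and h₀ = 0.
Daylight = 2h₀/(2π) × 20.30 h = (0.0000/π) × 20.30 = 0.00 h.

0.00 h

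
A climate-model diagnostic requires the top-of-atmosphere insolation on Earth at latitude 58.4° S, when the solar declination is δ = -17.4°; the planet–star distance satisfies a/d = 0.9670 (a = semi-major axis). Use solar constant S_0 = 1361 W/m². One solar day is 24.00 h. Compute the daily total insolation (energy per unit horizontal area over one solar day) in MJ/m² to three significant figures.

33.8 MJ/m²

cos h₀ = −tan(-58.4°) tan(-17.400°) = -0.5094, h₀ = 2.1053 rad.
Bracket: h₀ sin ϕ sin δ + cos ϕ cos δ sin h₀ = 2.1053×-0.85173×-0.29904 + 0.52399×0.95424×0.86053 = 0.536223 + 0.430276 = 0.966499.
Inverse-square distance factor (a/d)² = 0.9670² = 0.935089.
Q̄ = (S_0/π) × 0.935089 × [bracket] = (1361/π) × 0.935089 × 0.966499 = 391.53 W/m².
Daily total = Q̄ × 24.00 h × 3600 s/h = 391.53 × 24.00 × 3600 / 10⁶ = 33.83 MJ/m².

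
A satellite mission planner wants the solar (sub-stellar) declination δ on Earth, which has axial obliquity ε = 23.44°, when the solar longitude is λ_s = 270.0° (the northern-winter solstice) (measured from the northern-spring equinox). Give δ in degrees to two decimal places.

δ = -23.44°

sin δ = sin ε · sin λ_s = sin 23.44° × sin 270.0° = -0.397789.
δ = arcsin(-0.397789) = -23.44°.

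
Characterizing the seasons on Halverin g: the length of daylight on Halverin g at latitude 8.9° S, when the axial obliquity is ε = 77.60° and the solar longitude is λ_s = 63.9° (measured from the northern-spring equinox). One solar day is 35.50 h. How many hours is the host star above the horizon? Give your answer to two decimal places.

14.47 h

Solar declination: sin δ = sin ε · sin λ_s = sin 77.60° × sin 63.9° = 0.87708, so δ = +61.292°.
cos H₀ = −tan φ · tan δ = −tan(-8.9°) × tan(+61.292°) = 0.2859, so H₀ = 1.2808 rad = 73.39°.
Daylight = 2H₀/(2π) × 35.50 h = (1.2808/π) × 35.50 = 14.47 h.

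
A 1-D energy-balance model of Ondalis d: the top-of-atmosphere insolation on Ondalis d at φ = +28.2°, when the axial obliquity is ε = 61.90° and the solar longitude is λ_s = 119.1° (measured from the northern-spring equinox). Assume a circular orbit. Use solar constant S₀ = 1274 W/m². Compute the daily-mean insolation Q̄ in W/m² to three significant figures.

Q̄ ≈ 510 W/m²

Solar declination: sin δ = sin ε · sin λ_s = sin 61.90° × sin 119.1° = 0.77078, so δ = +50.424°.
cos H₀ = −tan(+28.2°) tan(+50.424°) = -0.6487, H₀ = 2.2767 rad.
Bracket: H₀ sin φ sin δ + cos φ cos δ sin H₀ = 2.2767×0.47255×0.77078 + 0.88130×0.63710×0.76105 = 0.829247 + 0.427311 = 1.256558.
Q̄ = (S₀/π) × [bracket] = (1274/π) × 1.256558 = 509.6 W/m².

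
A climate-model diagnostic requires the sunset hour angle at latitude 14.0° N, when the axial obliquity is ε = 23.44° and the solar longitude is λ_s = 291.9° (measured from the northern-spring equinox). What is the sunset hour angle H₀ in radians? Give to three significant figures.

H₀ = 1.47 rad

Solar declination: sin δ = sin ε · sin λ_s = sin 23.44° × sin 291.9° = -0.36908, so δ = -21.659°.
cos H₀ = −tan φ · tan δ = −tan(+14.0°) × tan(-21.659°) = 0.0990, so H₀ = 1.4716 rad = 84.32°.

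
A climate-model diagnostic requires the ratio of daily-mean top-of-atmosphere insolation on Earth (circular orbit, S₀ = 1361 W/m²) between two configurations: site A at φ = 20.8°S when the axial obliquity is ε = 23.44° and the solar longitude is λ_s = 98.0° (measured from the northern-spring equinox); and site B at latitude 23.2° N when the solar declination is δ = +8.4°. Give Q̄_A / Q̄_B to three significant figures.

Q̄_A / Q̄_B ≈ 0.650

— Configuration A (φ=-20.8°):
Solar declination: sin δ = sin ε · sin λ_s = sin 23.44° × sin 98.0° = 0.39392, so δ = +23.198°.
cos H₀ = −tan(-20.8°) tan(+23.198°) = 0.1628, H₀ = 1.4073 rad.
Bracket: H₀ sin φ sin δ + cos φ cos δ sin H₀ = 1.4073×-0.35511×0.39392 + 0.93483×0.91915×0.98666 = -0.196860 + 0.847787 = 0.650927.
Q̄ = (S₀/π) × [bracket] = (1361/π) × 0.650927 = 281.99 W/m².
— Configuration B (φ=+23.2°):
cos H₀ = −tan(+23.2°) tan(+8.400°) = -0.0633, H₀ = 1.6341 rad.
Bracket: H₀ sin φ sin δ + cos φ cos δ sin H₀ = 1.6341×0.39394×0.14608 + 0.91914×0.98927×0.99800 = 0.094037 + 0.907459 = 1.001496.
Q̄ = (S₀/π) × [bracket] = (1361/π) × 1.001496 = 433.87 W/m².
Ratio Q̄_A / Q̄_B = 281.99 / 433.87 = 0.6499.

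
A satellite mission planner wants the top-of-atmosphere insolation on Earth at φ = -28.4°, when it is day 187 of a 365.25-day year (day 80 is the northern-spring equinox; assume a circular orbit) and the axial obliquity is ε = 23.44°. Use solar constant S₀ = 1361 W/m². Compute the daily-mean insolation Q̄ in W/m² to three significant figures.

Q̄ ≈ 237 W/m²

Solar longitude: λ_s = 360° × (187 − 80)/365.25 = 105.462°.
sin δ = sin 23.44° × sin 105.462° = 0.38339, so δ = +22.544°.
cos H₀ = −tan(-28.4°) tan(+22.544°) = 0.2245, H₀ = 1.3444 rad.
Bracket: H₀ sin φ sin δ + cos φ cos δ sin H₀ = 1.3444×-0.47562×0.38339 + 0.87965×0.92359×0.97449 = -0.245149 + 0.791711 = 0.546562.
Q̄ = (S₀/π) × [bracket] = (1361/π) × 0.546562 = 236.8 W/m².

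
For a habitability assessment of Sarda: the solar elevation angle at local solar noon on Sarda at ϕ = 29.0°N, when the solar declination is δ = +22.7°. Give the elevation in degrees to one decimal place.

At local noon the hour angle is zero, so the zenith angle equals |ϕ − δ| = |+29.0° − (+22.700°)| = 6.300°.
Elevation = 90° − 6.300° = 83.7°.

83.7°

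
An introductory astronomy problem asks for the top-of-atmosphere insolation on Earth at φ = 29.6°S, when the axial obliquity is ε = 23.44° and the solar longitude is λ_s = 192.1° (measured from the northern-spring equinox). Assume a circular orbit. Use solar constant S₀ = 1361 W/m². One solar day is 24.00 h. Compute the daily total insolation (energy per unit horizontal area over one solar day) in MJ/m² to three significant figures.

34.9 MJ/m²

Solar declination: sin δ = sin ε · sin λ_s = sin 23.44° × sin 192.1° = -0.08338, so δ = -4.783°.
cos H₀ = −tan(-29.6°) tan(-4.783°) = -0.0475, H₀ = 1.6183 rad.
Bracket: H₀ sin φ sin δ + cos φ cos δ sin H₀ = 1.6183×-0.49394×-0.08338 + 0.86949×0.99652×0.99887 = 0.066649 + 0.865485 = 0.932134.
Q̄ = (S₀/π) × [bracket] = (1361/π) × 0.932134 = 403.82 W/m².
Daily total = Q̄ × 24.00 h × 3600 s/h = 403.82 × 24.00 × 3600 / 10⁶ = 34.89 MJ/m².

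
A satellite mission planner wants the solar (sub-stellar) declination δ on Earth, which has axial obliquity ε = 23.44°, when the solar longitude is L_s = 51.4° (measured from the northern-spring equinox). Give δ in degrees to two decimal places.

δ = +18.11°

sin δ = sin ε · sin L_s = sin 23.44° × sin 51.4° = 0.310880.
δ = arcsin(0.310880) = +18.11°.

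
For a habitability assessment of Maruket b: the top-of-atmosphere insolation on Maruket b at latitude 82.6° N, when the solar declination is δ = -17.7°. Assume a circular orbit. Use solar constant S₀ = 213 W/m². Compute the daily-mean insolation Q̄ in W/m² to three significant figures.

cos H₀ = −tan(+82.6°) tan(-17.700°) = 2.4572 ≥ 1 ⇒ polar night, H₀ = 0 and Q̄ = 0.

Q̄ ≈ 0.00 W/m²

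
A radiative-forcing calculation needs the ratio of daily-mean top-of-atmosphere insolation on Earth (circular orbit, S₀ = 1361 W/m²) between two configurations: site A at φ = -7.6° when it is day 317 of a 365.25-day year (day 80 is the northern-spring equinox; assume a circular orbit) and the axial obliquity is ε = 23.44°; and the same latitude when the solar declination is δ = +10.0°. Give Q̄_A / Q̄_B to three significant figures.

Q̄_A / Q̄_B ≈ 1.07

— Configuration A (φ=-7.6°):
Solar longitude: λ_s = 360° × (317 − 80)/365.25 = 233.593°.
sin δ = sin 23.44° × sin 233.593° = -0.32015, so δ = -18.672°.
cos H₀ = −tan(-7.6°) tan(-18.672°) = -0.0451, H₀ = 1.6159 rad.
Bracket: H₀ sin φ sin δ + cos φ cos δ sin H₀ = 1.6159×-0.13226×-0.32015 + 0.99122×0.94737×0.99898 = 0.068422 + 0.938094 = 1.006516.
Q̄ = (S₀/π) × [bracket] = (1361/π) × 1.006516 = 436.04 W/m².
— Configuration B (φ=-7.6°):
cos H₀ = −tan(-7.6°) tan(+10.000°) = 0.0235, H₀ = 1.5473 rad.
Bracket: H₀ sin φ sin δ + cos φ cos δ sin H₀ = 1.5473×-0.13226×0.17365 + 0.99122×0.98481×0.99972 = -0.035537 + 0.975890 = 0.940353.
Q̄ = (S₀/π) × [bracket] = (1361/π) × 0.940353 = 407.38 W/m².
Ratio Q̄_A / Q̄_B = 436.04 / 407.38 = 1.070.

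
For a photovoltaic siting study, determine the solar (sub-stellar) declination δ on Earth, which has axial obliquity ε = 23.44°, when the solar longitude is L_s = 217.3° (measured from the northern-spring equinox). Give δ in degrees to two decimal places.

sin δ = sin ε · sin L_s = sin 23.44° × sin 217.3° = -0.241055.
δ = arcsin(-0.241055) = -13.95°.

δ = -13.95°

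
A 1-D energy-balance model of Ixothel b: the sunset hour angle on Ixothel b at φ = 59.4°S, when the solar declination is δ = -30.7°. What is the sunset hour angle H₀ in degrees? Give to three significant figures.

H₀ = 180°

Sunrise equation: cos H₀ = −tan φ · tan δ = -1.0040 ≤ −1, so the host star never sets (polar day) and H₀ = π.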